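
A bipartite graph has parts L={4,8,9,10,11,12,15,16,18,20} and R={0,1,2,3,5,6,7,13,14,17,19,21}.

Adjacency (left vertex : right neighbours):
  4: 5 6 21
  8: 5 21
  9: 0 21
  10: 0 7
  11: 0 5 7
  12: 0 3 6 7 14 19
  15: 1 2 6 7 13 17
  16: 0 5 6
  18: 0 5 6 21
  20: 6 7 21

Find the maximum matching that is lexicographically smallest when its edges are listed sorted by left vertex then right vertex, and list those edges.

|M| = 7 (so the lex-smallest maximum matching has 7 edges)
process left vertices in ascending order; for each, take the smallest-labelled available neighbour that still permits 7 edges overall, or leave it unmatched if none does
lex-smallest matching: {4-5, 8-21, 9-0, 10-7, 12-3, 15-1, 16-6}

Lex-smallest maximum matching: {(4,5), (8,21), (9,0), (10,7), (12,3), (15,1), (16,6)}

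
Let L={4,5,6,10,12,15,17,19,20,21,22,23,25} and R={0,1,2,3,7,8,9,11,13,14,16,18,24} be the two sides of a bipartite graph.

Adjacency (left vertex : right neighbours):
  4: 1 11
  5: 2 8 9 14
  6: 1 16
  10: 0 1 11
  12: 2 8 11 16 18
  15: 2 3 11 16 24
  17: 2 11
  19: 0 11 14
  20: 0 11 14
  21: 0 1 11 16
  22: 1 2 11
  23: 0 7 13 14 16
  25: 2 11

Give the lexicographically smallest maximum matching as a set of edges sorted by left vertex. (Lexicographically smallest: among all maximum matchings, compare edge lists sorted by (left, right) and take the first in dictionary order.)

|M| = 10 (so the lex-smallest maximum matching has 10 edges)
process left vertices in ascending order; for each, take the smallest-labelled available neighbour that still permits 10 edges overall, or leave it unmatched if none does
lex-smallest matching: {4-1, 5-8, 6-16, 10-0, 12-18, 15-3, 17-2, 19-11, 20-14, 23-7}

Lex-smallest maximum matching: {(4,1), (5,8), (6,16), (10,0), (12,18), (15,3), (17,2), (19,11), (20,14), (23,7)}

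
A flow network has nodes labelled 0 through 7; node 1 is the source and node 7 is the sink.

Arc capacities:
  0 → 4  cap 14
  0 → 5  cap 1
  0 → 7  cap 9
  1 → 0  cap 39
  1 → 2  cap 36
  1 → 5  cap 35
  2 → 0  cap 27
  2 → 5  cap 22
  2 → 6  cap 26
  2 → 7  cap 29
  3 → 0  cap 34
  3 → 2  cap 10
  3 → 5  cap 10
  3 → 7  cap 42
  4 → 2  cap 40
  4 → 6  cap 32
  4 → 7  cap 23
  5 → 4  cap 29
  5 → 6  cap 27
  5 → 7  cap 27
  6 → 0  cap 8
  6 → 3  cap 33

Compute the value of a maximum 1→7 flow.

augment #1: 1→0→7 bottleneck 9, total now 9
augment #2: 1→2→7 bottleneck 29, total now 38
augment #3: 1→5→7 bottleneck 27, total now 65
augment #4: 1→0→4→7 bottleneck 14, total now 79
augment #5: 1→5→4→7 bottleneck 8, total now 87
augment #6: 1→0→5→4→7 bottleneck 1, total now 88
augment #7: 1→2→6→3→7 bottleneck 7, total now 95

Maximum flow value: 95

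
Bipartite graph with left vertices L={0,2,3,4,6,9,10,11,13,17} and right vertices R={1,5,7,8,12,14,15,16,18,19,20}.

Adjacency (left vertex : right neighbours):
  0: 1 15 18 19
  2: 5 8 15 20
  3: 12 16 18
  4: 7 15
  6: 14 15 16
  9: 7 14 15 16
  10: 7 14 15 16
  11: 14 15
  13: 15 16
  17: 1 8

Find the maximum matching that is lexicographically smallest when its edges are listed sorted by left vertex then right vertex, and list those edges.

|M| = 8 (so the lex-smallest maximum matching has 8 edges)
process left vertices in ascending order; for each, take the smallest-labelled available neighbour that still permits 8 edges overall, or leave it unmatched if none does
lex-smallest matching: {0-1, 2-5, 3-12, 4-7, 6-14, 9-15, 10-16, 17-8}

Lex-smallest maximum matching: {(0,1), (2,5), (3,12), (4,7), (6,14), (9,15), (10,16), (17,8)}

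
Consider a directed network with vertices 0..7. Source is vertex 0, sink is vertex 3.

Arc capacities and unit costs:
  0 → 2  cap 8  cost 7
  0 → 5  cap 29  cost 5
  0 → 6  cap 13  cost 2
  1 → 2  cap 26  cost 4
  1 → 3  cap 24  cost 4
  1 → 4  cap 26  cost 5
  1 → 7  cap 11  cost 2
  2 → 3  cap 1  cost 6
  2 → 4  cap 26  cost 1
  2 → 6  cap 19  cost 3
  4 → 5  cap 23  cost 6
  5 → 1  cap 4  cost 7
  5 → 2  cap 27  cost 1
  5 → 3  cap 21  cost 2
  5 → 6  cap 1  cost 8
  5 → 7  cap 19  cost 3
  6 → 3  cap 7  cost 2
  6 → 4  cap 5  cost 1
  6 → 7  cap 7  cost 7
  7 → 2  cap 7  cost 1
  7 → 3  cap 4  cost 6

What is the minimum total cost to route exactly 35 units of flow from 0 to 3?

shortest-cost path #1: 0→6→3 push 7 @ unit cost 4 (adds 28)
shortest-cost path #2: 0→5→3 push 21 @ unit cost 7 (adds 147)
shortest-cost path #3: 0→5→2→3 push 1 @ unit cost 12 (adds 12)
shortest-cost path #4: 0→5→7→3 push 4 @ unit cost 14 (adds 56)
shortest-cost path #5: 0→5→1→3 push 2 @ unit cost 16 (adds 32)
total cost = 275

Minimum cost for 35 units: 275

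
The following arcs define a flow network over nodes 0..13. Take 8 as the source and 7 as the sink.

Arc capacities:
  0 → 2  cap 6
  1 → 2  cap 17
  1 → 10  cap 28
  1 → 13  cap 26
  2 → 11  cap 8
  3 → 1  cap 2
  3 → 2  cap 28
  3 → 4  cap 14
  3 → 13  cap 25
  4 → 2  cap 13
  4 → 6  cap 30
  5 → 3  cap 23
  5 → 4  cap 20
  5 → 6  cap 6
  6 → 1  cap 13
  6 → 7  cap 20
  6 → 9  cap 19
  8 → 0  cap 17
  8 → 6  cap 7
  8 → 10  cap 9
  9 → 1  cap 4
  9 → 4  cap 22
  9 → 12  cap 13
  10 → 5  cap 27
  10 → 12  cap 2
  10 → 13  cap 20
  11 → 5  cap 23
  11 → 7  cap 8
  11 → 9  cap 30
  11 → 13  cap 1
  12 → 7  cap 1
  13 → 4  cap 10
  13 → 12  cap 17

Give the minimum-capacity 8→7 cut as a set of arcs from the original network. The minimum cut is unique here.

augment #1: 8→6→7 push 7
augment #2: 8→10→12→7 push 1
augment #3: 8→0→2→11→7 push 6
augment #4: 8→10→5→6→7 push 6
augment #5: 8→10→5→4→6→7 push 2
max flow = 22; residual-reachable set from 8 gives S-side
cut edges (S→T): {(0,2), (8,6), (8,10)} total cap 22

Min-cut arcs: {(0,2), (8,6), (8,10)} (total capacity 22)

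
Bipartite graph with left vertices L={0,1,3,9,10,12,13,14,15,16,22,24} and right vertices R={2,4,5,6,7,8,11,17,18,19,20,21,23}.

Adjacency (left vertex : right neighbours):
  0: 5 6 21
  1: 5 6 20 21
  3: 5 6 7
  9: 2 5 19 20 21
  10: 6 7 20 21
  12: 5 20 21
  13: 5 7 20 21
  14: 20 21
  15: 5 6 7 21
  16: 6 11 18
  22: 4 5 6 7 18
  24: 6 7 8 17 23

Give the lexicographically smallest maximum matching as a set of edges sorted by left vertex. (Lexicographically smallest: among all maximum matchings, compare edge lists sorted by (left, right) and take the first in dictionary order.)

|M| = 9 (so the lex-smallest maximum matching has 9 edges)
process left vertices in ascending order; for each, take the smallest-labelled available neighbour that still permits 9 edges overall, or leave it unmatched if none does
lex-smallest matching: {0-5, 1-6, 3-7, 9-2, 10-20, 12-21, 16-11, 22-4, 24-8}

Lex-smallest maximum matching: {(0,5), (1,6), (3,7), (9,2), (10,20), (12,21), (16,11), (22,4), (24,8)}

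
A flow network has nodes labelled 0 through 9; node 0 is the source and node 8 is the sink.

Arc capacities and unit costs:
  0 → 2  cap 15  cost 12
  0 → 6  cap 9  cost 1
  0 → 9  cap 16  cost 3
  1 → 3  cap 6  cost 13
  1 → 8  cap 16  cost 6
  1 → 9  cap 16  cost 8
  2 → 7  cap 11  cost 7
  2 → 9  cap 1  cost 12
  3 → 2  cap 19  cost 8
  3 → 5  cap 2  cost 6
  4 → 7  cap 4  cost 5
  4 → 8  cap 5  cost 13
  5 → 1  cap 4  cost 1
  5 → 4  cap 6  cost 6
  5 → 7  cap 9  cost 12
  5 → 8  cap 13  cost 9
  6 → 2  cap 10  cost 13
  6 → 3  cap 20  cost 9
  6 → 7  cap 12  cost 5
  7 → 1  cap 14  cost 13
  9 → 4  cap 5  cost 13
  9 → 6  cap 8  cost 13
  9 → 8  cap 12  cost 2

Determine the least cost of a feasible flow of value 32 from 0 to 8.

shortest-cost path #1: 0→9→8 push 12 @ unit cost 5 (adds 60)
shortest-cost path #2: 0→6→3→5→1→8 push 2 @ unit cost 23 (adds 46)
shortest-cost path #3: 0→6→7→1→8 push 7 @ unit cost 25 (adds 175)
shortest-cost path #4: 0→9→4→8 push 4 @ unit cost 29 (adds 116)
shortest-cost path #5: 0→2→7→1→8 push 7 @ unit cost 38 (adds 266)
total cost = 663

Minimum cost for 32 units: 663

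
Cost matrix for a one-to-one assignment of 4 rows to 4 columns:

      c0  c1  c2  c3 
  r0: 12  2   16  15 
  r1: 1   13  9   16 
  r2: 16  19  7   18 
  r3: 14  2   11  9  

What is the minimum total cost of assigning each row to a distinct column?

optimal assignment: row0→col1 (cost 2), row1→col0 (cost 1), row2→col2 (cost 7), row3→col3 (cost 9)
total = 2 + 1 + 7 + 9 = 19

Minimum assignment cost: 19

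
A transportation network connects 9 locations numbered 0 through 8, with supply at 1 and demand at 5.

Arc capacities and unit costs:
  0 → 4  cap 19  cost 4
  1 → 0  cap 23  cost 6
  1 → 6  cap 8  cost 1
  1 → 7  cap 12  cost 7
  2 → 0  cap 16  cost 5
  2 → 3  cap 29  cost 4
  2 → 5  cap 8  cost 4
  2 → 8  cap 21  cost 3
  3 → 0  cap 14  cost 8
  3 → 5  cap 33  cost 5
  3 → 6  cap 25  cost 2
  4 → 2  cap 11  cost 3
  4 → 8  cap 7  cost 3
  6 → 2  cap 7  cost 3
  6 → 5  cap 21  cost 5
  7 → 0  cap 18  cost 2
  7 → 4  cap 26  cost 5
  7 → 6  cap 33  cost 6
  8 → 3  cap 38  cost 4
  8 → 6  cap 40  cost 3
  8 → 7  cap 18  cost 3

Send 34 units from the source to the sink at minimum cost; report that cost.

shortest-cost path #1: 1→6→5 push 8 @ unit cost 6 (adds 48)
shortest-cost path #2: 1→0→4→2→5 push 8 @ unit cost 17 (adds 136)
shortest-cost path #3: 1→7→6→5 push 12 @ unit cost 18 (adds 216)
shortest-cost path #4: 1→0→4→8→6→5 push 1 @ unit cost 21 (adds 21)
shortest-cost path #5: 1→0→4→8→3→5 push 5 @ unit cost 22 (adds 110)
total cost = 531

Minimum cost for 34 units: 531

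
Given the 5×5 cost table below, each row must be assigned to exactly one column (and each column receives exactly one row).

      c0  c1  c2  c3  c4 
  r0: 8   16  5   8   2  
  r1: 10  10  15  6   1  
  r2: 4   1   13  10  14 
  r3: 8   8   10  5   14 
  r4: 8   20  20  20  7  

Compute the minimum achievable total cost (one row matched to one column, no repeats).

Minimum assignment cost: 20

optimal assignment: row0→col2 (cost 5), row1→col4 (cost 1), row2→col1 (cost 1), row3→col3 (cost 5), row4→col0 (cost 8)
total = 5 + 1 + 1 + 5 + 8 = 20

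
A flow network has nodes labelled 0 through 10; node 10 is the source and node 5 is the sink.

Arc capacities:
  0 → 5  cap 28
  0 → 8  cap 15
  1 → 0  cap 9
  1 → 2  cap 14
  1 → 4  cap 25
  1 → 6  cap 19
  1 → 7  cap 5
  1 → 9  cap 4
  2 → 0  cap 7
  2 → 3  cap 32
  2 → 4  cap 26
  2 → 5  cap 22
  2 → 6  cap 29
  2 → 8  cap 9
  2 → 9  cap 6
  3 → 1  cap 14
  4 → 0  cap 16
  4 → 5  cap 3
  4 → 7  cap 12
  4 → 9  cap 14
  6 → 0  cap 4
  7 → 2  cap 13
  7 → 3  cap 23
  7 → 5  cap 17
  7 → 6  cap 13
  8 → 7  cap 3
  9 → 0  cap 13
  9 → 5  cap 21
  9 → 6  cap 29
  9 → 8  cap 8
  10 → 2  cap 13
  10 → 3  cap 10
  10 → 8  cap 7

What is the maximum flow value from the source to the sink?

Maximum flow value: 26

augment #1: 10→2→5 bottleneck 13, total now 13
augment #2: 10→8→7→5 bottleneck 3, total now 16
augment #3: 10→3→1→0→5 bottleneck 9, total now 25
augment #4: 10→3→1→2→5 bottleneck 1, total now 26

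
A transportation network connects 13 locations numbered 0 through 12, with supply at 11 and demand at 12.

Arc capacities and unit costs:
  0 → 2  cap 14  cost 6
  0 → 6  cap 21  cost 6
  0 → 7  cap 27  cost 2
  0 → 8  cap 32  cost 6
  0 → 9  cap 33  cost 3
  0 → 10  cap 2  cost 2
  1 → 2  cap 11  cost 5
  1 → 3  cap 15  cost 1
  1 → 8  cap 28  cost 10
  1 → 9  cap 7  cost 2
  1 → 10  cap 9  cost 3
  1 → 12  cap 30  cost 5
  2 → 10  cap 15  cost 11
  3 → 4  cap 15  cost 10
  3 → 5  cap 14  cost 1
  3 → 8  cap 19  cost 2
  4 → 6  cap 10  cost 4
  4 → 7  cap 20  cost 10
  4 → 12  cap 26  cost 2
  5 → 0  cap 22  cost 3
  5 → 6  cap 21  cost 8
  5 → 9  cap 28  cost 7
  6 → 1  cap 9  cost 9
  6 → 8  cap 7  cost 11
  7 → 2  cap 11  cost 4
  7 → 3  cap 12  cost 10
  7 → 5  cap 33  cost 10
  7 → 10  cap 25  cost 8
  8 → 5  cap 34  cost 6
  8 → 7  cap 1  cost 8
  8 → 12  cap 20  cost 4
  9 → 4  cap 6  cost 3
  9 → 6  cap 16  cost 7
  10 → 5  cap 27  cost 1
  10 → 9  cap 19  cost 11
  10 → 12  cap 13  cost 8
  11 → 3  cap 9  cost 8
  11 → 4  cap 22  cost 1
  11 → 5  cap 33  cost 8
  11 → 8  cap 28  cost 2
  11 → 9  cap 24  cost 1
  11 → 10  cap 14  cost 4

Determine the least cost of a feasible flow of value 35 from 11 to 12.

Minimum cost for 35 units: 144

shortest-cost path #1: 11→4→12 push 22 @ unit cost 3 (adds 66)
shortest-cost path #2: 11→8→12 push 13 @ unit cost 6 (adds 78)
total cost = 144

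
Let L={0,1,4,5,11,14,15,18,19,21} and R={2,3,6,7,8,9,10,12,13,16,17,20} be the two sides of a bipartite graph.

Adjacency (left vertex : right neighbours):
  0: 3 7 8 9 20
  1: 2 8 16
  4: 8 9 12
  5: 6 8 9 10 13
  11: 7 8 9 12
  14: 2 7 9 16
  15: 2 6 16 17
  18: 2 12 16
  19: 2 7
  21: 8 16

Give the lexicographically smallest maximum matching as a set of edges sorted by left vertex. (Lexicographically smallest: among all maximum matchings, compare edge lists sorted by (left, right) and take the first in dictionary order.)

|M| = 9 (so the lex-smallest maximum matching has 9 edges)
process left vertices in ascending order; for each, take the smallest-labelled available neighbour that still permits 9 edges overall, or leave it unmatched if none does
lex-smallest matching: {0-3, 1-2, 4-8, 5-6, 11-7, 14-9, 15-17, 18-12, 21-16}

Lex-smallest maximum matching: {(0,3), (1,2), (4,8), (5,6), (11,7), (14,9), (15,17), (18,12), (21,16)}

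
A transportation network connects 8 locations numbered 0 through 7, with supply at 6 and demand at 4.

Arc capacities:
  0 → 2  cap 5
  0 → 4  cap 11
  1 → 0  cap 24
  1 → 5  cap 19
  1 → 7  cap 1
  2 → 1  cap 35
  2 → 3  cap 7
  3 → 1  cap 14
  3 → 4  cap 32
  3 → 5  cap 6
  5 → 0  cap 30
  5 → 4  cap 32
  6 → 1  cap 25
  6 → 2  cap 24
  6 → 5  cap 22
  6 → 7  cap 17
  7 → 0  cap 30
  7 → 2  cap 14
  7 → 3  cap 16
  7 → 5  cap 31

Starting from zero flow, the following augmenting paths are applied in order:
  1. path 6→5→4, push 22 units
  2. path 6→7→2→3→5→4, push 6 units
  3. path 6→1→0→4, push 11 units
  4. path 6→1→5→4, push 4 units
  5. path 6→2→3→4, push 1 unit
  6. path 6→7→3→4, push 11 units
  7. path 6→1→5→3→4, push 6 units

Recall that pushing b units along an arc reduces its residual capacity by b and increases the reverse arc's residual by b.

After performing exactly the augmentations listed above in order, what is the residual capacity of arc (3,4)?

Residual capacity of (3,4): 14

after path 1 (6→5→4, push 22): res(3,4)=32
after path 2 (6→7→2→3→5→4, push 6): res(3,4)=32
after path 3 (6→1→0→4, push 11): res(3,4)=32
after path 4 (6→1→5→4, push 4): res(3,4)=32
after path 5 (6→2→3→4, push 1): res(3,4)=31
after path 6 (6→7→3→4, push 11): res(3,4)=20
after path 7 (6→1→5→3→4, push 6): res(3,4)=14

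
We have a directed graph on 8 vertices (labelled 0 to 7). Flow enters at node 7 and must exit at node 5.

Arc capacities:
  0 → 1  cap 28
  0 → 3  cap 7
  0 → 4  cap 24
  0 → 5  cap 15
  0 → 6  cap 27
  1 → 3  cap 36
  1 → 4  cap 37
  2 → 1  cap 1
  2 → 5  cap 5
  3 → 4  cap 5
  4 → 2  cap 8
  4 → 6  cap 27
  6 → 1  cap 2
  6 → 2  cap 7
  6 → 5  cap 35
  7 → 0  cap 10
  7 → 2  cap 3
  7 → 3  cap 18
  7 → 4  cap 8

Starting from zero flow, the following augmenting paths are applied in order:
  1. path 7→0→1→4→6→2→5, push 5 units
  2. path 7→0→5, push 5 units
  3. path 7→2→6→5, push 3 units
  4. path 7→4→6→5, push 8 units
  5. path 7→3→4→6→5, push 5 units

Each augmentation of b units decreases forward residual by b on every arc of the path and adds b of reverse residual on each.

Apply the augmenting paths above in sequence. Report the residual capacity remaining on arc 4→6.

Residual capacity of (4,6): 9

after path 1 (7→0→1→4→6→2→5, push 5): res(4,6)=22
after path 2 (7→0→5, push 5): res(4,6)=22
after path 3 (7→2→6→5, push 3): res(4,6)=22
after path 4 (7→4→6→5, push 8): res(4,6)=14
after path 5 (7→3→4→6→5, push 5): res(4,6)=9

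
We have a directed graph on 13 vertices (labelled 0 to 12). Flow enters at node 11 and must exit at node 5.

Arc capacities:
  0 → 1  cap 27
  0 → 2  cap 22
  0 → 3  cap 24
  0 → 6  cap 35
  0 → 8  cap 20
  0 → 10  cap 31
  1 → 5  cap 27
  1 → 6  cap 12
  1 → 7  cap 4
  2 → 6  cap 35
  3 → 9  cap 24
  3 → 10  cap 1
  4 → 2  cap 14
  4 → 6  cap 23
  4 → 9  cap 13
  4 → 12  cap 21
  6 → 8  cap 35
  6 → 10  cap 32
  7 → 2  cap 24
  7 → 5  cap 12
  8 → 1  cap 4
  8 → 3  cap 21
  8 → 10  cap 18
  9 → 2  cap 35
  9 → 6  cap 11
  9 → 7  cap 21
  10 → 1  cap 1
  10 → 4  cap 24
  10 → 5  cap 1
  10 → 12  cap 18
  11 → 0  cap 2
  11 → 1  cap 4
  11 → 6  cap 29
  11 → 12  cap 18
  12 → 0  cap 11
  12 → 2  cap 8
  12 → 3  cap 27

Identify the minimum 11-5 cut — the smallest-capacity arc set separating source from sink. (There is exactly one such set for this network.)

augment #1: 11→1→5 push 4
augment #2: 11→0→1→5 push 2
augment #3: 11→6→10→5 push 1
augment #4: 11→6→8→1→5 push 4
augment #5: 11→6→10→1→5 push 1
augment #6: 11→12→0→1→5 push 11
augment #7: 11→12→3→9→7→5 push 7
augment #8: 11→6→8→3→9→7→5 push 5
max flow = 35; residual-reachable set from 11 gives S-side
cut edges (S→T): {(7,5), (8,1), (10,1), (10,5), (11,0), (11,1), (12,0)} total cap 35

Min-cut arcs: {(7,5), (8,1), (10,1), (10,5), (11,0), (11,1), (12,0)} (total capacity 35)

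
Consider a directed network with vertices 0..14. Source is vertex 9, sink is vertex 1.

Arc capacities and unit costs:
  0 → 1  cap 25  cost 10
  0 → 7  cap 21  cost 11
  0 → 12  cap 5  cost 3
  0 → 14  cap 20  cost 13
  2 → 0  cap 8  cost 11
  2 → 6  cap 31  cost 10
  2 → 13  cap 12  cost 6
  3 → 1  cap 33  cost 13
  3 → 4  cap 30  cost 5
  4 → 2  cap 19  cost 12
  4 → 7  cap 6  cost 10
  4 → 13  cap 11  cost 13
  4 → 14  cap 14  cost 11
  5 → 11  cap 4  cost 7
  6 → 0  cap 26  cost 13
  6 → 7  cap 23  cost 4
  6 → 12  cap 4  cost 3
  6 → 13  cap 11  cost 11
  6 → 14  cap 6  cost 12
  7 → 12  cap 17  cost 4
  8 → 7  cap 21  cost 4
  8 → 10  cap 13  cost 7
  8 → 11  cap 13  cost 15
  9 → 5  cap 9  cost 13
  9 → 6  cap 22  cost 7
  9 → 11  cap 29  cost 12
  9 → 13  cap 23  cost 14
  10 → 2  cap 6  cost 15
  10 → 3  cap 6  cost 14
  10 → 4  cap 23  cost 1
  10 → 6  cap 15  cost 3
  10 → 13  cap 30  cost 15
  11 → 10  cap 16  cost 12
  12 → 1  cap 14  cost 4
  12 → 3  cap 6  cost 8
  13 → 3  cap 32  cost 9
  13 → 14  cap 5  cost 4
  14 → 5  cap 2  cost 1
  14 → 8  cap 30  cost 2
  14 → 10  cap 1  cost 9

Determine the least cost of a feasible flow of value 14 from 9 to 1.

shortest-cost path #1: 9→6→12→1 push 4 @ unit cost 14 (adds 56)
shortest-cost path #2: 9→6→7→12→1 push 10 @ unit cost 19 (adds 190)
total cost = 246

Minimum cost for 14 units: 246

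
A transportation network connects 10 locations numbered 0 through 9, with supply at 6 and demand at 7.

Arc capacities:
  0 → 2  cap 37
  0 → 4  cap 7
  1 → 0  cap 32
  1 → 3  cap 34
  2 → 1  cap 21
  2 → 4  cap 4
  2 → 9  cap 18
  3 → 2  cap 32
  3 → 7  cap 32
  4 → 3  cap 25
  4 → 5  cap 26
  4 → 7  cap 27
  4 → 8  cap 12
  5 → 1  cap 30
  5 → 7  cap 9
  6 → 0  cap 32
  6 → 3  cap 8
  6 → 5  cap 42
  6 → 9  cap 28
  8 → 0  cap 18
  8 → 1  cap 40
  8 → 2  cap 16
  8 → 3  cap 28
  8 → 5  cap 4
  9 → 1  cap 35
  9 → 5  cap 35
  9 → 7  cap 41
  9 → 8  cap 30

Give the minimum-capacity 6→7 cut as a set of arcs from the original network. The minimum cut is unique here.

Min-cut arcs: {(0,4), (2,4), (3,7), (5,7), (9,7)} (total capacity 93)

augment #1: 6→3→7 push 8
augment #2: 6→5→7 push 9
augment #3: 6→9→7 push 28
augment #4: 6→0→4→7 push 7
augment #5: 6→0→2→4→7 push 4
augment #6: 6→0→2→9→7 push 13
augment #7: 6→5→1→3→7 push 24
max flow = 93; residual-reachable set from 6 gives S-side
cut edges (S→T): {(0,4), (2,4), (3,7), (5,7), (9,7)} total cap 93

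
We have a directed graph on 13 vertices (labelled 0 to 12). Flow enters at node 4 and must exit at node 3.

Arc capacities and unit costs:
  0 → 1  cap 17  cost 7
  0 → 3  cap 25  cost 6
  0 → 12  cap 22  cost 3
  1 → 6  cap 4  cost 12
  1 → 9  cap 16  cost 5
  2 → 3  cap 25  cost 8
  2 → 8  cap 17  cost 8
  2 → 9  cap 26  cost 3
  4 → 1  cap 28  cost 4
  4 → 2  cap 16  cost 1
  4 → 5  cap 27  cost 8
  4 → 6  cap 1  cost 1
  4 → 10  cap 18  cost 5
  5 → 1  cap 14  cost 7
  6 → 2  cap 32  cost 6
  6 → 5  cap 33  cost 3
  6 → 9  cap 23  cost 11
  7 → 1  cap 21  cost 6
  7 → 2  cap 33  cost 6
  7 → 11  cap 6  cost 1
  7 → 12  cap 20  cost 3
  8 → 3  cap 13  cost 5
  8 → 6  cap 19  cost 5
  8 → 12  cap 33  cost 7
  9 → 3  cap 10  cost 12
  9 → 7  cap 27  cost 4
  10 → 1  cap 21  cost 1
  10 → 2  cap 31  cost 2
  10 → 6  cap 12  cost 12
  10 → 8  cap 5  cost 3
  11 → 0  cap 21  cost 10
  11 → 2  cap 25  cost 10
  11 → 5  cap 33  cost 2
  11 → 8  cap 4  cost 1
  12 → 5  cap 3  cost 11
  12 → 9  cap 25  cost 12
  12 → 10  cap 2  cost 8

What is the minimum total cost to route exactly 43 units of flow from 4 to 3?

shortest-cost path #1: 4→2→3 push 16 @ unit cost 9 (adds 144)
shortest-cost path #2: 4→10→8→3 push 5 @ unit cost 13 (adds 65)
shortest-cost path #3: 4→6→2→3 push 1 @ unit cost 15 (adds 15)
shortest-cost path #4: 4→10→2→3 push 8 @ unit cost 15 (adds 120)
shortest-cost path #5: 4→10→2→8→3 push 5 @ unit cost 20 (adds 100)
shortest-cost path #6: 4→1→9→7→11→8→3 push 3 @ unit cost 20 (adds 60)
shortest-cost path #7: 4→1→9→3 push 5 @ unit cost 21 (adds 105)
total cost = 609

Minimum cost for 43 units: 609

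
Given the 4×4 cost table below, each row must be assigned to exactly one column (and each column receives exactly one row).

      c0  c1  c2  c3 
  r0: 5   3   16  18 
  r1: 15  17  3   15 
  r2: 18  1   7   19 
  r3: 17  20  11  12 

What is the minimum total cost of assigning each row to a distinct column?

optimal assignment: row0→col0 (cost 5), row1→col2 (cost 3), row2→col1 (cost 1), row3→col3 (cost 12)
total = 5 + 3 + 1 + 12 = 21

Minimum assignment cost: 21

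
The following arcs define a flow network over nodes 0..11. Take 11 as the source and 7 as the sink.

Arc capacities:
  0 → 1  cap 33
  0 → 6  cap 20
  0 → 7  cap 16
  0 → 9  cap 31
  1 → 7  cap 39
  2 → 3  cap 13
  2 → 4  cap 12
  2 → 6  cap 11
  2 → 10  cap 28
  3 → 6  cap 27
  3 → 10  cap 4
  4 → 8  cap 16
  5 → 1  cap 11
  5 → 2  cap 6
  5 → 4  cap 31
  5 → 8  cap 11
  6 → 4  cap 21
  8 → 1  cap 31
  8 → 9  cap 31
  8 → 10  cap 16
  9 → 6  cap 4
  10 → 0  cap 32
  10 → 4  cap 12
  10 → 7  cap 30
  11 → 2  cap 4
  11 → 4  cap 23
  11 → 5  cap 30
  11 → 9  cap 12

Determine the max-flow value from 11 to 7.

augment #1: 11→2→10→7 bottleneck 4, total now 4
augment #2: 11→5→1→7 bottleneck 11, total now 15
augment #3: 11→4→8→1→7 bottleneck 16, total now 31
augment #4: 11→5→2→10→7 bottleneck 6, total now 37
augment #5: 11→5→8→1→7 bottleneck 11, total now 48

Maximum flow value: 48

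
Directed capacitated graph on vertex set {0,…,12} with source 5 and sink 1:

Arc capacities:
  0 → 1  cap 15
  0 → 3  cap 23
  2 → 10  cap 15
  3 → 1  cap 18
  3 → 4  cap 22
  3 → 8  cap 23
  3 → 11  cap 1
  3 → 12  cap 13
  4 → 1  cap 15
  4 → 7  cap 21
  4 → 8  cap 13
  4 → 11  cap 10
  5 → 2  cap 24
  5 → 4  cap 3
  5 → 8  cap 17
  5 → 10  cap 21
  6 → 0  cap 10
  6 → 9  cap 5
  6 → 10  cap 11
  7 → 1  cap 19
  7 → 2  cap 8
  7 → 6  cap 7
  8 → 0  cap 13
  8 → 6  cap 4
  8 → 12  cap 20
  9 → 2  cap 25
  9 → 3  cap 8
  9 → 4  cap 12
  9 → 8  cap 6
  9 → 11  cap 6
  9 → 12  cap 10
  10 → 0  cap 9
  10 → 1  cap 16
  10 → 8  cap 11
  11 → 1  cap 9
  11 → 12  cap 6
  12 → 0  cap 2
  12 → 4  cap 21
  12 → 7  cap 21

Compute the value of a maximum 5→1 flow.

augment #1: 5→4→1 bottleneck 3, total now 3
augment #2: 5→10→1 bottleneck 16, total now 19
augment #3: 5→8→0→1 bottleneck 13, total now 32
augment #4: 5→10→0→1 bottleneck 2, total now 34
augment #5: 5→8→12→4→1 bottleneck 4, total now 38
augment #6: 5→10→0→3→1 bottleneck 3, total now 41
augment #7: 5→2→10→0→3→1 bottleneck 4, total now 45
augment #8: 5→2→10→8→12→4→1 bottleneck 8, total now 53
augment #9: 5→2→10→8→12→7→1 bottleneck 3, total now 56

Maximum flow value: 56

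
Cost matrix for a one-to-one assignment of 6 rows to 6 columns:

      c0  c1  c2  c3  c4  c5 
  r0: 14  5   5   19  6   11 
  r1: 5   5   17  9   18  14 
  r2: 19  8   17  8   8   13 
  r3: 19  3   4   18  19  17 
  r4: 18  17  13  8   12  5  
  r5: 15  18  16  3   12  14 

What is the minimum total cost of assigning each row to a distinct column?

optimal assignment: row0→col2 (cost 5), row1→col0 (cost 5), row2→col4 (cost 8), row3→col1 (cost 3), row4→col5 (cost 5), row5→col3 (cost 3)
total = 5 + 5 + 8 + 3 + 5 + 3 = 29

Minimum assignment cost: 29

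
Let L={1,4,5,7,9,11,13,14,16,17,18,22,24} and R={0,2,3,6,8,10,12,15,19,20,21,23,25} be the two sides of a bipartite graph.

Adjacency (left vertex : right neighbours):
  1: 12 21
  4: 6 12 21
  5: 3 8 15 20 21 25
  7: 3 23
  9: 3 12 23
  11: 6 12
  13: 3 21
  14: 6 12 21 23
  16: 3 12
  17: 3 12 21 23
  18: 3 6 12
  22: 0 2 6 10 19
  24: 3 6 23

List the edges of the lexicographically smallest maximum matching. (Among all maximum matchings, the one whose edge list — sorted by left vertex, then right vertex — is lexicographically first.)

|M| = 7 (so the lex-smallest maximum matching has 7 edges)
process left vertices in ascending order; for each, take the smallest-labelled available neighbour that still permits 7 edges overall, or leave it unmatched if none does
lex-smallest matching: {1-12, 4-6, 5-8, 7-3, 9-23, 13-21, 22-0}

Lex-smallest maximum matching: {(1,12), (4,6), (5,8), (7,3), (9,23), (13,21), (22,0)}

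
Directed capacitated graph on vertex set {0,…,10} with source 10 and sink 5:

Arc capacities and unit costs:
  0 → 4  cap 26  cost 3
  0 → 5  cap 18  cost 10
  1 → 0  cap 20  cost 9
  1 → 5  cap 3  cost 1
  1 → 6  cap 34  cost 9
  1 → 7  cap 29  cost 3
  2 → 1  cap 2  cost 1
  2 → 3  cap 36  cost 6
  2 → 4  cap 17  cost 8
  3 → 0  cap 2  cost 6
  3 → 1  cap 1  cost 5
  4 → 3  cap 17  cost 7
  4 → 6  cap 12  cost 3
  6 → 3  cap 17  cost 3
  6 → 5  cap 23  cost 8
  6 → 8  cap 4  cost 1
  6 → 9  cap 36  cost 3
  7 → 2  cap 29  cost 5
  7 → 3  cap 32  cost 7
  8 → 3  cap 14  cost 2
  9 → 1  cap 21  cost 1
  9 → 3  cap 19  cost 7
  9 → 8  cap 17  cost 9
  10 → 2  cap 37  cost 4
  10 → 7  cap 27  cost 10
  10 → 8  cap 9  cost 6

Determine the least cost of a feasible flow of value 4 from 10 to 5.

Minimum cost for 4 units: 49

shortest-cost path #1: 10→2→1→5 push 2 @ unit cost 6 (adds 12)
shortest-cost path #2: 10→8→3→1→5 push 1 @ unit cost 14 (adds 14)
shortest-cost path #3: 10→2→4→6→5 push 1 @ unit cost 23 (adds 23)
total cost = 49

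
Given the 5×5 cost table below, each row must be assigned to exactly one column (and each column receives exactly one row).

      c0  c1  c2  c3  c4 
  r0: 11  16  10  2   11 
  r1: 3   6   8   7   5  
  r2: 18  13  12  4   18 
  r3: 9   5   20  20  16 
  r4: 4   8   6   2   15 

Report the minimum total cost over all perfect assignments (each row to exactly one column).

Minimum assignment cost: 28

one of 2 optimal assignments: row0→col2 (cost 10), row1→col4 (cost 5), row2→col3 (cost 4), row3→col1 (cost 5), row4→col0 (cost 4)
total = 10 + 5 + 4 + 5 + 4 = 28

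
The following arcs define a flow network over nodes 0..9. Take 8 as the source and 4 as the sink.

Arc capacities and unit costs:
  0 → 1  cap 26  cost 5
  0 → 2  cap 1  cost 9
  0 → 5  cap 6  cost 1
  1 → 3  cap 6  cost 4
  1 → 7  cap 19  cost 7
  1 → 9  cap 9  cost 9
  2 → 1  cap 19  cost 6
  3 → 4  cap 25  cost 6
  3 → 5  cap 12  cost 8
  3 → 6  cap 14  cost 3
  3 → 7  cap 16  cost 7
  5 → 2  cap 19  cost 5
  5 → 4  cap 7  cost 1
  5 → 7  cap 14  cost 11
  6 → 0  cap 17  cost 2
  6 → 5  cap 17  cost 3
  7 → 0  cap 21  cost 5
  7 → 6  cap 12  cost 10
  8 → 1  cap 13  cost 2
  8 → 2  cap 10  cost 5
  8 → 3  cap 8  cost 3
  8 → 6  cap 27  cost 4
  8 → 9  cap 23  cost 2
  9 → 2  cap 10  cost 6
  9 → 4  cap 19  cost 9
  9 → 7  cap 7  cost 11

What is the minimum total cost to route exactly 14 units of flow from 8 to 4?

Minimum cost for 14 units: 119

shortest-cost path #1: 8→6→5→4 push 7 @ unit cost 8 (adds 56)
shortest-cost path #2: 8→3→4 push 7 @ unit cost 9 (adds 63)
total cost = 119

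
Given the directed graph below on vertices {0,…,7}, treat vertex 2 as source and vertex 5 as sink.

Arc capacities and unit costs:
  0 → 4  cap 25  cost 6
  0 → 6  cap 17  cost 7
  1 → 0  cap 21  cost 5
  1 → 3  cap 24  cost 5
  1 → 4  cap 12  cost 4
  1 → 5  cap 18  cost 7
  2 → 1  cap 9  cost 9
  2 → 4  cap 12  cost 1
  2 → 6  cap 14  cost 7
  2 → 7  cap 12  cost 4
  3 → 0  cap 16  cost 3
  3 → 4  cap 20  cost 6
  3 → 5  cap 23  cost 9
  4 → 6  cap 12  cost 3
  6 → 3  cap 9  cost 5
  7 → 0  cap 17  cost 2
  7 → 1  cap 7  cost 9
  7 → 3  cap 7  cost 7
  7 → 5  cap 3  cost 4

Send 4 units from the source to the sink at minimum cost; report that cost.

shortest-cost path #1: 2→7→5 push 3 @ unit cost 8 (adds 24)
shortest-cost path #2: 2→1→5 push 1 @ unit cost 16 (adds 16)
total cost = 40

Minimum cost for 4 units: 40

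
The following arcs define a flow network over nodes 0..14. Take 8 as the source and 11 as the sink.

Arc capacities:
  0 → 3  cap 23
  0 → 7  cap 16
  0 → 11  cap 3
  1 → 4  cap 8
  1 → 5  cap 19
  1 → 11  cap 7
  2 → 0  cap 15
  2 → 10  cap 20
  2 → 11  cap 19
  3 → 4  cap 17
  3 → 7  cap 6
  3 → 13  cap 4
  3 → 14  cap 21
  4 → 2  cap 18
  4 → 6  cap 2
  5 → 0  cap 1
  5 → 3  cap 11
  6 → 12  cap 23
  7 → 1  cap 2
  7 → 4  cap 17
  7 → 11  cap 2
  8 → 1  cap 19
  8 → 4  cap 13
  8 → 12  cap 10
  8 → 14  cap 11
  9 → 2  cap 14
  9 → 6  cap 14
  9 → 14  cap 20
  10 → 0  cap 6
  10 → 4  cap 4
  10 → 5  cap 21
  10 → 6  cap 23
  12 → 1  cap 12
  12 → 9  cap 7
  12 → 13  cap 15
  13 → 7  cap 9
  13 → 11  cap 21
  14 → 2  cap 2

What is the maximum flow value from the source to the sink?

augment #1: 8→1→11 bottleneck 7, total now 7
augment #2: 8→4→2→11 bottleneck 13, total now 20
augment #3: 8→12→13→11 bottleneck 10, total now 30
augment #4: 8→14→2→11 bottleneck 2, total now 32
augment #5: 8→1→4→2→11 bottleneck 4, total now 36
augment #6: 8→1→5→0→11 bottleneck 1, total now 37
augment #7: 8→1→4→2→0→11 bottleneck 1, total now 38
augment #8: 8→1→5→3→7→11 bottleneck 2, total now 40
augment #9: 8→1→5→3→13→11 bottleneck 4, total now 44

Maximum flow value: 44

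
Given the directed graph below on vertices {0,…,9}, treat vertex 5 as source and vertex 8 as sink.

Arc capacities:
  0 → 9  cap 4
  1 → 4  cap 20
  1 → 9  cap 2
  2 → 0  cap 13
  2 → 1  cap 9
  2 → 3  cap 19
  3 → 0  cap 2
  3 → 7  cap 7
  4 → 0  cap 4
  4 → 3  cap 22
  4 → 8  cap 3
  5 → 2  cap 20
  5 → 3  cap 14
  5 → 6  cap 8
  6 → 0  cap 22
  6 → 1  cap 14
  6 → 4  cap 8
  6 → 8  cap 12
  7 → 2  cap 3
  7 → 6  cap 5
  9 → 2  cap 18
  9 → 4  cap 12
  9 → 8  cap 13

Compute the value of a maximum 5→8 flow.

Maximum flow value: 21

augment #1: 5→6→8 bottleneck 8, total now 8
augment #2: 5→2→0→9→8 bottleneck 4, total now 12
augment #3: 5→2→1→4→8 bottleneck 3, total now 15
augment #4: 5→2→1→9→8 bottleneck 2, total now 17
augment #5: 5→3→7→6→8 bottleneck 4, total now 21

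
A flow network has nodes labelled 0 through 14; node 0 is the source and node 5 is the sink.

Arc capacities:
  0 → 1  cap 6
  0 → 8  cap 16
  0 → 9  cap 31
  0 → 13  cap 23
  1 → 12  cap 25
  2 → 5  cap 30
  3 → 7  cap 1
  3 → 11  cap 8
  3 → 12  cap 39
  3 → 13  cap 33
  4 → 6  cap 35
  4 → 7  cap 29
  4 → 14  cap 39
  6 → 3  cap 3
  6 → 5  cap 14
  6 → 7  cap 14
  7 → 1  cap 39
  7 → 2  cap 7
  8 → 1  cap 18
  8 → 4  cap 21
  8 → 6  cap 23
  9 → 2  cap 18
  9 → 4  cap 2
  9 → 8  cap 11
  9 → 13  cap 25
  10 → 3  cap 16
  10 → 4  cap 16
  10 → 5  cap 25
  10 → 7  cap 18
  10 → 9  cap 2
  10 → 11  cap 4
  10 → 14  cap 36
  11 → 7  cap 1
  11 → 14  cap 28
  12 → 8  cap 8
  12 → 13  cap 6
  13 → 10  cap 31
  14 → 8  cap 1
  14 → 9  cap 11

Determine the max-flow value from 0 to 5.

augment #1: 0→8→6→5 bottleneck 14, total now 14
augment #2: 0→9→2→5 bottleneck 18, total now 32
augment #3: 0→13→10→5 bottleneck 23, total now 55
augment #4: 0→9→13→10→5 bottleneck 2, total now 57
augment #5: 0→8→4→7→2→5 bottleneck 2, total now 59
augment #6: 0→9→4→7→2→5 bottleneck 2, total now 61
augment #7: 0→9→8→4→7→2→5 bottleneck 3, total now 64

Maximum flow value: 64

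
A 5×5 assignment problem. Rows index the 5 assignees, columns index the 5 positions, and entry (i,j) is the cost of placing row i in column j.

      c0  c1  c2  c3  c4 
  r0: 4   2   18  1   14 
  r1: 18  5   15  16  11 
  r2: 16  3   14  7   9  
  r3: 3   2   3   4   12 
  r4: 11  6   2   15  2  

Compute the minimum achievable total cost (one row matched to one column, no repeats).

one of 2 optimal assignments: row0→col3 (cost 1), row1→col1 (cost 5), row2→col4 (cost 9), row3→col0 (cost 3), row4→col2 (cost 2)
total = 1 + 5 + 9 + 3 + 2 = 20

Minimum assignment cost: 20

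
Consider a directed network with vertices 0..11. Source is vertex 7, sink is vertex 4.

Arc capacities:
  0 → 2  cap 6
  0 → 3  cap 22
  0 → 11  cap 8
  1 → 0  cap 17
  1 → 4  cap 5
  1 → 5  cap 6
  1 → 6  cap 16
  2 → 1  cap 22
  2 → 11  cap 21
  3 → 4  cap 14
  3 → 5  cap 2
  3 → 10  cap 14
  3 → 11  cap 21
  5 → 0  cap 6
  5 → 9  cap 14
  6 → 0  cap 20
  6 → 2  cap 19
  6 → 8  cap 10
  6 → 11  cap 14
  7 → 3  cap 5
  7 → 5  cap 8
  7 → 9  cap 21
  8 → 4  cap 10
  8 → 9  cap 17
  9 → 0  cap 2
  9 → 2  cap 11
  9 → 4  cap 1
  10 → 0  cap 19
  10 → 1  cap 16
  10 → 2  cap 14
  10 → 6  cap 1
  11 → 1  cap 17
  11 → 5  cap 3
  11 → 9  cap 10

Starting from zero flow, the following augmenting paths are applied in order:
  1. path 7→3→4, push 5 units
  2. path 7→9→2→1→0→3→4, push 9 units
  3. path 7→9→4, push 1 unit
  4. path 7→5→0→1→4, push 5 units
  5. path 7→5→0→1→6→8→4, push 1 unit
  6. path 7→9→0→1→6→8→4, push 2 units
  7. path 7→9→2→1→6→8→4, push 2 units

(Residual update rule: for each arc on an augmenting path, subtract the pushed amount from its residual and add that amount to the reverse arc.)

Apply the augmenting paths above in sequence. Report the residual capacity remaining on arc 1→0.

after path 1 (7→3→4, push 5): res(1,0)=17
after path 2 (7→9→2→1→0→3→4, push 9): res(1,0)=8
after path 3 (7→9→4, push 1): res(1,0)=8
after path 4 (7→5→0→1→4, push 5): res(1,0)=13
after path 5 (7→5→0→1→6→8→4, push 1): res(1,0)=14
after path 6 (7→9→0→1→6→8→4, push 2): res(1,0)=16
after path 7 (7→9→2→1→6→8→4, push 2): res(1,0)=16

Residual capacity of (1,0): 16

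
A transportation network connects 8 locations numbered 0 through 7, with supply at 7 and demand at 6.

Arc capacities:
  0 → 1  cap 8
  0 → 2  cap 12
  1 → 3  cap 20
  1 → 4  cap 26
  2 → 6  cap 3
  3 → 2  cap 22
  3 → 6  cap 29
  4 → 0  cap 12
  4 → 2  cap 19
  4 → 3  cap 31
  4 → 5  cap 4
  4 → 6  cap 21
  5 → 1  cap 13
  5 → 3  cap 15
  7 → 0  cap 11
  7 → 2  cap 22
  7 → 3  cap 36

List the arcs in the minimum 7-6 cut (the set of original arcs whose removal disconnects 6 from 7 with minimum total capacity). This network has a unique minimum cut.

Min-cut arcs: {(0,1), (2,6), (3,6)} (total capacity 40)

augment #1: 7→2→6 push 3
augment #2: 7→3→6 push 29
augment #3: 7→0→1→4→6 push 8
max flow = 40; residual-reachable set from 7 gives S-side
cut edges (S→T): {(0,1), (2,6), (3,6)} total cap 40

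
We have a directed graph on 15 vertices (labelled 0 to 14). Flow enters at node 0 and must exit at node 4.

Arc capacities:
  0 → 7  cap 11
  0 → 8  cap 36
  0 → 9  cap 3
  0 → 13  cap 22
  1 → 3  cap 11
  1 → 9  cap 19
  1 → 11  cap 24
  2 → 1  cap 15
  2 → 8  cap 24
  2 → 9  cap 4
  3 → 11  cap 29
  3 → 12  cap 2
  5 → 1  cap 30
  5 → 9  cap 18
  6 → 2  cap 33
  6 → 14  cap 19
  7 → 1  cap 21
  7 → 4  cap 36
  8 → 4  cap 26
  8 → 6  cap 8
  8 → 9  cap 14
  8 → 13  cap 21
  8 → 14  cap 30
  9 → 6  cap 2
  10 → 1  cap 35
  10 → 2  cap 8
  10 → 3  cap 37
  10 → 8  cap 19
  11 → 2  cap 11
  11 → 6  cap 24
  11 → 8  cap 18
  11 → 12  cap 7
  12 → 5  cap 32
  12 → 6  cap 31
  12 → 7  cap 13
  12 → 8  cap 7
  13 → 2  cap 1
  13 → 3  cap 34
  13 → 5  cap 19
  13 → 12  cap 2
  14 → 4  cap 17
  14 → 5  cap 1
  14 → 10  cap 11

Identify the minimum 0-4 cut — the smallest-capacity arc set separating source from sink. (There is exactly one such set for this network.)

augment #1: 0→7→4 push 11
augment #2: 0→8→4 push 26
augment #3: 0→8→14→4 push 10
augment #4: 0→9→6→14→4 push 2
augment #5: 0→13→12→7→4 push 2
augment #6: 0→13→2→8→14→4 push 1
augment #7: 0→13→3→12→7→4 push 2
augment #8: 0→13→3→11→6→14→4 push 4
augment #9: 0→13→3→11→12→7→4 push 7
max flow = 65; residual-reachable set from 0 gives S-side
cut edges (S→T): {(0,7), (3,12), (8,4), (11,12), (13,12), (14,4)} total cap 65

Min-cut arcs: {(0,7), (3,12), (8,4), (11,12), (13,12), (14,4)} (total capacity 65)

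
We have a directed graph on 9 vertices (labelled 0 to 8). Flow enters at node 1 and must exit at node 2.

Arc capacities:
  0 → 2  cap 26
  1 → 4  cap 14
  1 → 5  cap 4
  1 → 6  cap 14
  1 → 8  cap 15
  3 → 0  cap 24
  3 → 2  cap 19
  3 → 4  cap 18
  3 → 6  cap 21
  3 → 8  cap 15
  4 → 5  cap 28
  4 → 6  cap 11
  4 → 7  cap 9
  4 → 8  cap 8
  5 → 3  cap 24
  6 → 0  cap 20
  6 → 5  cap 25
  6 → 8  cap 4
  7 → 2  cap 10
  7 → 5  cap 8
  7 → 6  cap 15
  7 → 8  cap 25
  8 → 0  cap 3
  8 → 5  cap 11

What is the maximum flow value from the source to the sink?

Maximum flow value: 46

augment #1: 1→4→7→2 bottleneck 9, total now 9
augment #2: 1→5→3→2 bottleneck 4, total now 13
augment #3: 1→6→0→2 bottleneck 14, total now 27
augment #4: 1→8→0→2 bottleneck 3, total now 30
augment #5: 1→4→5→3→2 bottleneck 5, total now 35
augment #6: 1→8→5→3→2 bottleneck 10, total now 45
augment #7: 1→8→5→3→0→2 bottleneck 1, total now 46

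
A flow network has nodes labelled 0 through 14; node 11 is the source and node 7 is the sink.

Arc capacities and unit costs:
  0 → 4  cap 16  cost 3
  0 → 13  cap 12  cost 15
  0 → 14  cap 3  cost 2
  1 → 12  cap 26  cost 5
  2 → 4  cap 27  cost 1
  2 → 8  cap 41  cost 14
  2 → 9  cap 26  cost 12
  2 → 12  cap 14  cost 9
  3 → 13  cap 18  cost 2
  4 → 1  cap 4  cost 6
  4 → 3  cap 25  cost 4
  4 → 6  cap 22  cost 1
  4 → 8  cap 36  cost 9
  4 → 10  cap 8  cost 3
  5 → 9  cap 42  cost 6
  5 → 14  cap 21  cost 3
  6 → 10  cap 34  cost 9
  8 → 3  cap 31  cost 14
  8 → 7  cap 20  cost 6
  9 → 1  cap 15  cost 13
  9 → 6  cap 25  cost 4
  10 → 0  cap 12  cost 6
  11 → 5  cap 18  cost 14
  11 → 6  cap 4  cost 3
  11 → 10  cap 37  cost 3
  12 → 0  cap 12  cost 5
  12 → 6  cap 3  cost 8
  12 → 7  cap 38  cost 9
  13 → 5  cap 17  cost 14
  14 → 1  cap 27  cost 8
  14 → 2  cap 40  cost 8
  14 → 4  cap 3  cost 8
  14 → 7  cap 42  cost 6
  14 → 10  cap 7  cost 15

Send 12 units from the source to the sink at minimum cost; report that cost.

shortest-cost path #1: 11→10→0→14→7 push 3 @ unit cost 17 (adds 51)
shortest-cost path #2: 11→5→14→7 push 9 @ unit cost 23 (adds 207)
total cost = 258

Minimum cost for 12 units: 258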